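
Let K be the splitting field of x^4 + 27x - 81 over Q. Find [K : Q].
The degree of the splitting field over Q equals the order of the Galois group, so first determine the group. The polynomial is an irreducible quartic over Q and its discriminant is -150397803, which is not a perfect square, so the Galois group is not contained in A_4. The resolvent cubic y^3 + 324*y - 729 is irreducible over Q. An irreducible resolvent with non-square discriminant gives S_4. The Galois group S_4 (4T5) has order 24, so the splitting field has degree 24 over Q.

24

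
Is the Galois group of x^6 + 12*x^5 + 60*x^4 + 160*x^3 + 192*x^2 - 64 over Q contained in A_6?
The polynomial is irreducible of degree 6 over Q. Its discriminant is -450868486864896, which is not a perfect square. A Galois group lies in the alternating group exactly when the discriminant is a square in Q, so the Galois group (A_4 x C_2) is not contained in A_6.

No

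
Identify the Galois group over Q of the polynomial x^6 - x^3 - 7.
S_3 x S_3 (also written G36-)

The polynomial f is an irreducible sextic over Q, so G = Gal(f/Q) is one of the 16 transitive subgroups 6T1, ..., 6T16 of S_6. The discriminant of f is 871199469, which is not a perfect square, so G is not contained in A_6. The transitive groups of degree 6 not contained in A_6 are: C_6 (6T1, order 6), S_3 (6T2, order 6), D_6 (6T3, order 12), C_3 x S_3 (6T5, order 18), A_4 x C_2 (6T6, order 24), S_4 (6T8, order 24), S_3 x S_3 (6T9, order 36), S_4 x C_2 (6T11, order 48), (S_3 x S_3) : C_2 (6T13, order 72), PGL(2,5) (6T14, order 120), S_6 (6T16, order 720). By Dedekind's theorem, for a prime p not dividing disc(f) the degrees of the irreducible factors of f mod p form the cycle type of an element of G. Factoring f modulo the 16 such primes p <= 67 (skipping 3, 7, 29, which divide the discriminant), each new pattern first appears at: mod 2: f = (x^6 + x^3 + 1), pattern 6; mod 5: f = (x + 1)(x + 2)(x^2 + 3x + 4)(x^2 + 4x + 1), pattern 2+2+1+1; mod 13: f = (x + 2)(x + 5)(x + 6)(x^3 + 4), pattern 3+1+1+1; mod 19: f = (x^2 + 10x + 15)(x^2 + 13x + 13)(x^2 + 15x + 10), pattern 2+2+2; mod 67: f = (x^3 + 18)(x^3 + 48), pattern 3+3. No other pattern occurs in this range, so the set of observed cycle types is {6, 2+2+1+1, 3+1+1+1, 2+2+2, 3+3}. The candidates containing elements of all these cycle types are S_3 x S_3 (6T9) of order 36, (S_3 x S_3) : C_2 (6T13) of order 72, S_6 (6T16) of order 720; the others are excluded. The observed types are precisely the cycle types that occur in S_3 x S_3 (6T9) (apart from the identity). Each of the other remaining candidates has further cycle types, and by the Chebotarev density theorem the matching factorization patterns would occur for a proportion of primes equal to their share of the group: (S_3 x S_3) : C_2 (6T13) additionally contains elements of type 4+2, 3+2+1, 2+1+1+1+1 (36 of its 72 elements, about 50% of primes); S_6 (6T16) additionally contains elements of type 5+1, 4+2, 4+1+1, 3+2+1, 2+1+1+1+1 (459 of its 720 elements, about 64% of primes). None of the 16 primes tested shows any such pattern (for each of these groups the chance of that is below 10^-4), which rules them out. Hence G = S_3 x S_3 (6T9), of order 36.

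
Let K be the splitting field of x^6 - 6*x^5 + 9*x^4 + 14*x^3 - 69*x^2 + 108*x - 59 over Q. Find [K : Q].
The degree of the splitting field over Q equals the order of the Galois group, so first determine the group. The polynomial f is an irreducible sextic over Q, so G = Gal(f/Q) is one of the 16 transitive subgroups 6T1, ..., 6T16 of S_6. The discriminant of f is 297538935552, which is not a perfect square, so G is not contained in A_6. The transitive groups of degree 6 not contained in A_6 are: C_6 (6T1, order 6), S_3 (6T2, order 6), D_6 (6T3, order 12), C_3 x S_3 (6T5, order 18), A_4 x C_2 (6T6, order 24), S_4 (6T8, order 24), S_3 x S_3 (6T9, order 36), S_4 x C_2 (6T11, order 48), (S_3 x S_3) : C_2 (6T13, order 72), PGL(2,5) (6T14, order 120), S_6 (6T16, order 720). By Dedekind's theorem, for a prime p not dividing disc(f) the degrees of the irreducible factors of f mod p form the cycle type of an element of G. Factoring f modulo the 23 such primes p <= 97 (skipping 2, 3, which divide the discriminant), each new pattern first appears at: mod 5: f = (x^6 + 4x^5 + 4x^4 + 4x^3 + x^2 + 3x + 1), pattern 6; mod 11: f = (x + 5)(x + 8)(x^2 + 4)(x^2 + 3x + 3), pattern 2+2+1+1; mod 13: f = (x + 1)(x + 3)(x + 6)(x^3 + 10x^2 + 12x + 9), pattern 3+1+1+1; mod 31: f = (x^2 + 2x + 3)(x^2 + 6x + 29)(x^2 + 17x + 15), pattern 2+2+2; mod 97: f = (x^3 + 94x^2 + 30x + 44)(x^3 + 94x^2 + 67x + 67), pattern 3+3. No other pattern occurs in this range, so the set of observed cycle types is {6, 2+2+1+1, 3+1+1+1, 2+2+2, 3+3}. The candidates containing elements of all these cycle types are S_3 x S_3 (6T9) of order 36, (S_3 x S_3) : C_2 (6T13) of order 72, S_6 (6T16) of order 720; the others are excluded. The observed types are precisely the cycle types that occur in S_3 x S_3 (6T9) (apart from the identity). Each of the other remaining candidates has further cycle types, and by the Chebotarev density theorem the matching factorization patterns would occur for a proportion of primes equal to their share of the group: (S_3 x S_3) : C_2 (6T13) additionally contains elements of type 4+2, 3+2+1, 2+1+1+1+1 (36 of its 72 elements, about 50% of primes); S_6 (6T16) additionally contains elements of type 5+1, 4+2, 4+1+1, 3+2+1, 2+1+1+1+1 (459 of its 720 elements, about 64% of primes). None of the 23 primes tested shows any such pattern (for each of these groups the chance of that is below 10^-4), which rules them out. Hence G = S_3 x S_3 (6T9), of order 36. The Galois group S_3 x S_3 (6T9) has order 36, so the splitting field has degree 36 over Q.

36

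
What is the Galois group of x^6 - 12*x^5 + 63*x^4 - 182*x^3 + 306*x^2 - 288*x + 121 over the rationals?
The polynomial f is an irreducible sextic over Q, so G = Gal(f/Q) is one of the 16 transitive subgroups 6T1, ..., 6T16 of S_6. The discriminant of f is -16003008, which is not a perfect square, so G is not contained in A_6. The transitive groups of degree 6 not contained in A_6 are: C_6 (6T1, order 6), S_3 (6T2, order 6), D_6 (6T3, order 12), C_3 x S_3 (6T5, order 18), A_4 x C_2 (6T6, order 24), S_4 (6T8, order 24), S_3 x S_3 (6T9, order 36), S_4 x C_2 (6T11, order 48), (S_3 x S_3) : C_2 (6T13, order 72), PGL(2,5) (6T14, order 120), S_6 (6T16, order 720). By Dedekind's theorem, for a prime p not dividing disc(f) the degrees of the irreducible factors of f mod p form the cycle type of an element of G. Factoring f modulo the 21 such primes p <= 89 (skipping 2, 3, 7, which divide the discriminant), each new pattern first appears at: mod 5: f = (x^6 + 3x^5 + 3x^4 + 3x^3 + x^2 + 2x + 1), pattern 6; mod 11: f = (x)(x^5 + 10x^4 + 8x^3 + 5x^2 + 9x + 9), pattern 5+1; mod 13: f = (x + 6)(x + 10)(x^4 + 11x^3 + 9x^2 + 2x + 7), pattern 4+1+1; mod 23: f = (x + 14)(x + 18)(x^2 + 11x + 14)(x^2 + 14x + 16), pattern 2+2+1+1; mod 43: f = (x^3 + 13x^2 + 20x + 27)(x^3 + 18x^2 + 24x + 22), pattern 3+3; mod 61: f = (x^2 + 10x + 35)(x^2 + 14x + 41)(x^2 + 25x + 40), pattern 2+2+2. No other pattern occurs in this range, so the set of observed cycle types is {6, 5+1, 4+1+1, 2+2+1+1, 3+3, 2+2+2}. The candidates containing elements of all these cycle types are PGL(2,5) (6T14) of order 120, S_6 (6T16) of order 720; the others are excluded. The observed types are precisely the cycle types that occur in PGL(2,5) (6T14) (apart from the identity). Each of the other remaining candidates has further cycle types, and by the Chebotarev density theorem the matching factorization patterns would occur for a proportion of primes equal to their share of the group: S_6 (6T16) additionally contains elements of type 4+2, 3+2+1, 3+1+1+1, 2+1+1+1+1 (265 of its 720 elements, about 37% of primes). None of the 21 primes tested shows any such pattern (for each of these groups the chance of that is below 10^-4), which rules them out. Hence G = PGL(2,5) (6T14), of order 120.

PGL(2,5)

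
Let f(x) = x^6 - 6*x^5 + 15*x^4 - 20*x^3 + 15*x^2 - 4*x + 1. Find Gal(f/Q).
The polynomial f is an irreducible sextic over Q, so G = Gal(f/Q) is one of the 16 transitive subgroups 6T1, ..., 6T16 of S_6. The discriminant of f is -1292992, which is not a perfect square, so G is not contained in A_6. The transitive groups of degree 6 not contained in A_6 are: C_6 (6T1, order 6), S_3 (6T2, order 6), D_6 (6T3, order 12), C_3 x S_3 (6T5, order 18), A_4 x C_2 (6T6, order 24), S_4 (6T8, order 24), S_3 x S_3 (6T9, order 36), S_4 x C_2 (6T11, order 48), (S_3 x S_3) : C_2 (6T13, order 72), PGL(2,5) (6T14, order 120), S_6 (6T16, order 720). By Dedekind's theorem, for a prime p not dividing disc(f) the degrees of the irreducible factors of f mod p form the cycle type of an element of G. Factoring f modulo the 3 such primes p <= 7 (skipping 2, which divides the discriminant), each new pattern first appears at: mod 3: f = (x^6 + x^3 + 2x + 1), pattern 6; mod 5: f = (x + 2)(x + 3)(x^4 + 4x^3 + 4x^2 + x + 1), pattern 4+1+1; mod 7: f = (x + 4)(x^2 + 2x + 2)(x^3 + 2x^2 + 1), pattern 3+2+1. No other pattern occurs in this range, so the set of observed cycle types is {6, 4+1+1, 3+2+1}. Among the candidates above, the only group containing elements of all these cycle types is S_6 (6T16); every other candidate lacks at least one of them. Hence G = S_6 (6T16), of order 720.

S_6, the symmetric group on 6 letters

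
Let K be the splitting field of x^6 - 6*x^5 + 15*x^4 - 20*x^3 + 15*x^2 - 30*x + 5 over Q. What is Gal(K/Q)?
A_6

The polynomial f is an irreducible sextic over Q, so G = Gal(f/Q) is one of the 16 transitive subgroups 6T1, ..., 6T16 of S_6. The discriminant of f is 746496000000 = 864000^2, a perfect square, so G is contained in A_6. The transitive groups of degree 6 contained in A_6 are: A_4 (6T4, order 12), S_4 (6T7, order 24), (C_3 x C_3) : C_4 (6T10, order 36), PSL(2,5) (6T12, order 60), A_6 (6T15, order 360). By Dedekind's theorem, for a prime p not dividing disc(f) the degrees of the irreducible factors of f mod p form the cycle type of an element of G. Factoring f modulo the 6 such primes p <= 23 (skipping 2, 3, 5, which divide the discriminant), each new pattern first appears at: mod 7: f = (x + 3)(x^5 + 5x^4 + x^2 + 5x + 4), pattern 5+1; mod 23: f = (x + 1)(x + 10)(x + 15)(x^3 + 14x^2 + 5x + 10), pattern 3+1+1+1. No other pattern occurs in this range, so the set of observed cycle types is {5+1, 3+1+1+1}. Among the candidates above, the only group containing elements of all these cycle types is A_6 (6T15) — each of A_4 (6T4), S_4 (6T7), (C_3 x C_3) : C_4 (6T10), PSL(2,5) (6T12) lacks at least one of them. Hence G = A_6 (6T15), of order 360.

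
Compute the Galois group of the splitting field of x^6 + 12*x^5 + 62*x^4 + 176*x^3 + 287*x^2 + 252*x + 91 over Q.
A_4 (also written A4)

The polynomial f is an irreducible sextic over Q, so G = Gal(f/Q) is one of the 16 transitive subgroups 6T1, ..., 6T16 of S_6. The discriminant of f is 153664 = 392^2, a perfect square, so G is contained in A_6. The transitive groups of degree 6 contained in A_6 are: A_4 (6T4, order 12), S_4 (6T7, order 24), (C_3 x C_3) : C_4 (6T10, order 36), PSL(2,5) (6T12, order 60), A_6 (6T15, order 360). By Dedekind's theorem, for a prime p not dividing disc(f) the degrees of the irreducible factors of f mod p form the cycle type of an element of G. Factoring f modulo the 33 such primes p <= 149 (skipping 2, 7, which divide the discriminant), each new pattern first appears at: mod 3: f = (x^3 + x^2 + x + 2)(x^3 + 2x^2 + 2x + 2), pattern 3+3; mod 13: f = (x)(x + 4)(x^2 + 4x + 2)(x^2 + 4x + 12), pattern 2+2+1+1. No other pattern occurs in this range, so the set of observed cycle types is {3+3, 2+2+1+1}. The candidates containing elements of all these cycle types are A_4 (6T4) of order 12, S_4 (6T7) of order 24, (C_3 x C_3) : C_4 (6T10) of order 36, PSL(2,5) (6T12) of order 60, A_6 (6T15) of order 360; the others are excluded. The observed types are precisely the cycle types that occur in A_4 (6T4) (apart from the identity). Each of the other remaining candidates has further cycle types, and by the Chebotarev density theorem the matching factorization patterns would occur for a proportion of primes equal to their share of the group: S_4 (6T7) additionally contains elements of type 4+2 (6 of its 24 elements, about 25% of primes); (C_3 x C_3) : C_4 (6T10) additionally contains elements of type 4+2, 3+1+1+1 (22 of its 36 elements, about 61% of primes); PSL(2,5) (6T12) additionally contains elements of type 5+1 (24 of its 60 elements, about 40% of primes); A_6 (6T15) additionally contains elements of type 5+1, 4+2, 3+1+1+1 (274 of its 360 elements, about 76% of primes). None of the 33 primes tested shows any such pattern (for each of these groups the chance of that is below 10^-4), which rules them out. Hence G = A_4 (6T4), of order 12.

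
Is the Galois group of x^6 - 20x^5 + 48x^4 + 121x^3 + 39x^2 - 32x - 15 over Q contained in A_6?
The polynomial is irreducible of degree 6 over Q. Its discriminant is 30991489 = 5567^2, a perfect square. A Galois group lies in the alternating group exactly when the discriminant is a square in Q, so the Galois group (PSL(2,5)) is contained in A_6.

Yes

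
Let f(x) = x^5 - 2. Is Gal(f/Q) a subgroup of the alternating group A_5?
No

The polynomial is irreducible of degree 5 over Q. Its discriminant is 50000, which is not a perfect square. A Galois group lies in the alternating group exactly when the discriminant is a square in Q, so the Galois group (F_20) is not contained in A_5.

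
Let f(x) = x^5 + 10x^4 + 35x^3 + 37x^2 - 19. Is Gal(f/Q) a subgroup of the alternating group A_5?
The polynomial is irreducible of degree 5 over Q. Its discriminant is 3396161536, which is not a perfect square. A Galois group lies in the alternating group exactly when the discriminant is a square in Q, so the Galois group (S_5) is not contained in A_5.

No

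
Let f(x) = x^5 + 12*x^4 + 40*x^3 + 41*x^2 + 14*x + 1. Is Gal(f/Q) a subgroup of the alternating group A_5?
Yes

The polynomial is irreducible of degree 5 over Q. Its discriminant is 7745089 = 2783^2, a perfect square. A Galois group lies in the alternating group exactly when the discriminant is a square in Q, so the Galois group (C_5) is contained in A_5.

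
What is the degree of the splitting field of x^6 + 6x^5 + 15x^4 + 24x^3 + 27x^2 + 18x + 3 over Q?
36

The degree of the splitting field over Q equals the order of the Galois group, so first determine the group. The polynomial f is an irreducible sextic over Q, so G = Gal(f/Q) is one of the 16 transitive subgroups 6T1, ..., 6T16 of S_6. The discriminant of f is 40310784, which is not a perfect square, so G is not contained in A_6. The transitive groups of degree 6 not contained in A_6 are: C_6 (6T1, order 6), S_3 (6T2, order 6), D_6 (6T3, order 12), C_3 x S_3 (6T5, order 18), A_4 x C_2 (6T6, order 24), S_4 (6T8, order 24), S_3 x S_3 (6T9, order 36), S_4 x C_2 (6T11, order 48), (S_3 x S_3) : C_2 (6T13, order 72), PGL(2,5) (6T14, order 120), S_6 (6T16, order 720). By Dedekind's theorem, for a prime p not dividing disc(f) the degrees of the irreducible factors of f mod p form the cycle type of an element of G. Factoring f modulo the 14 such primes p <= 53 (skipping 2, 3, which divide the discriminant), each new pattern first appears at: mod 5: f = (x + 2)(x + 3)(x^2 + 3)(x^2 + x + 1), pattern 2+2+1+1; mod 7: f = (x^6 + 6x^5 + x^4 + 3x^3 + 6x^2 + 4x + 3), pattern 6; mod 19: f = (x + 5)(x + 7)(x + 10)(x^3 + 3x^2 + 3x + 17), pattern 3+1+1+1; mod 31: f = (x^2 + 4x + 14)(x^2 + 12x + 7)(x^2 + 21x + 13), pattern 2+2+2; mod 43: f = (x^3 + 3x^2 + 3x + 10)(x^3 + 3x^2 + 3x + 39), pattern 3+3. No other pattern occurs in this range, so the set of observed cycle types is {2+2+1+1, 6, 3+1+1+1, 2+2+2, 3+3}. The candidates containing elements of all these cycle types are S_3 x S_3 (6T9) of order 36, (S_3 x S_3) : C_2 (6T13) of order 72, S_6 (6T16) of order 720; the others are excluded. The observed types are precisely the cycle types that occur in S_3 x S_3 (6T9) (apart from the identity). Each of the other remaining candidates has further cycle types, and by the Chebotarev density theorem the matching factorization patterns would occur for a proportion of primes equal to their share of the group: (S_3 x S_3) : C_2 (6T13) additionally contains elements of type 4+2, 3+2+1, 2+1+1+1+1 (36 of its 72 elements, about 50% of primes); S_6 (6T16) additionally contains elements of type 5+1, 4+2, 4+1+1, 3+2+1, 2+1+1+1+1 (459 of its 720 elements, about 64% of primes). None of the 14 primes tested shows any such pattern (for each of these groups the chance of that is below 10^-4), which rules them out. Hence G = S_3 x S_3 (6T9), of order 36. The Galois group S_3 x S_3 (6T9) has order 36, so the splitting field has degree 36 over Q.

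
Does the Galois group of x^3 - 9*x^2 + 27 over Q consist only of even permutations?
Yes

The polynomial is irreducible of degree 3 over Q. Its discriminant is 59049 = 243^2, a perfect square. A Galois group lies in the alternating group exactly when the discriminant is a square in Q, so the Galois group (C_3) is contained in A_3.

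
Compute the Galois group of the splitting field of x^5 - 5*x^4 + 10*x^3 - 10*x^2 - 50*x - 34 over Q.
A_5, the alternating group on 5 letters

The polynomial f is an irreducible quintic over Q, so G = Gal(f/Q) is a transitive subgroup of S_5: one of C_5 (5T1, order 5), D_5 (5T2, order 10), F_20 (5T3, order 20), A_5 (5T4, order 60) or S_5 (5T5, order 120). The discriminant of f is 58564000000 = 242000^2, a perfect square, so G is contained in A_5. The transitive groups of degree 5 contained in A_5 are: C_5 (5T1, order 5), D_5 (5T2, order 10), A_5 (5T4, order 60). By Dedekind's theorem, for a prime p not dividing disc(f) the degrees of the irreducible factors of f mod p form the cycle type of an element of G. Factoring f modulo the 3 such primes p <= 13 (skipping 2, 5, 11, which divide the discriminant), each new pattern first appears at: mod 3: f = (x^5 + x^4 + x^3 + 2x^2 + x + 2), pattern 5; mod 13: f = (x + 4)(x + 6)(x^3 + 11x^2 + 6x + 4), pattern 3+1+1. No other pattern occurs in this range, so the set of observed cycle types is {5, 3+1+1}. Among the candidates above, the only group containing elements of all these cycle types is A_5 (5T4) — each of C_5 (5T1), D_5 (5T2) lacks at least one of them. Hence G = A_5 (5T4), of order 60.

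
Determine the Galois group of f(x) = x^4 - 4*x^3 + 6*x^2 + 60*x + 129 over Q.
4T4: A_4

The polynomial is an irreducible quartic over Q and its discriminant is 1358954496 = 36864^2, a perfect square, so the Galois group is contained in A_4. The resolvent cubic y^3 - 6*y^2 - 756*y - 2568 is irreducible over Q. An irreducible resolvent with square discriminant gives A_4.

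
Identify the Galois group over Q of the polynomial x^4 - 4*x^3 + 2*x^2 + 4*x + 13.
The polynomial is an irreducible quartic over Q and its discriminant is 589824 = 768^2, a perfect square, so the Galois group is contained in A_4. The resolvent cubic y^3 - 2*y^2 - 68*y - 120 splits completely over Q, which gives the Klein four-group V_4.

4T2: V_4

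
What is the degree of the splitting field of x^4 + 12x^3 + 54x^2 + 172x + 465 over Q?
The degree of the splitting field over Q equals the order of the Galois group, so first determine the group. The polynomial is an irreducible quartic over Q and its discriminant is 1358954496 = 36864^2, a perfect square, so the Galois group is contained in A_4. The resolvent cubic y^3 - 54*y^2 + 204*y + 3896 is irreducible over Q. An irreducible resolvent with square discriminant gives A_4. The Galois group A_4 (4T4) has order 12, so the splitting field has degree 12 over Q.

12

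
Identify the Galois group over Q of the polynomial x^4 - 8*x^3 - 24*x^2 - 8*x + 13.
D_4 (order 8)

The polynomial is an irreducible quartic over Q and its discriminant is -16595712, which is not a perfect square, so the Galois group is not contained in A_4. The resolvent cubic y^3 + 24*y^2 + 12*y - 2144 has exactly one rational root, so the Galois group is C_4 or D_4. The quartic remains irreducible over Q(sqrt(disc)), so the group is D_4.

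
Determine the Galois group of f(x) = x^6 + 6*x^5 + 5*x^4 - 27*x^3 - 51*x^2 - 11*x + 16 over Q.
The polynomial f is an irreducible sextic over Q, so G = Gal(f/Q) is one of the 16 transitive subgroups 6T1, ..., 6T16 of S_6. The discriminant of f is 30991489 = 5567^2, a perfect square, so G is contained in A_6. The transitive groups of degree 6 contained in A_6 are: A_4 (6T4, order 12), S_4 (6T7, order 24), (C_3 x C_3) : C_4 (6T10, order 36), PSL(2,5) (6T12, order 60), A_6 (6T15, order 360). By Dedekind's theorem, for a prime p not dividing disc(f) the degrees of the irreducible factors of f mod p form the cycle type of an element of G. Factoring f modulo the 21 such primes p <= 79 (skipping 19, which divides the discriminant), each new pattern first appears at: mod 2: f = (x)(x^5 + x^3 + x^2 + x + 1), pattern 5+1; mod 7: f = (x^3 + x^2 + 3x + 1)(x^3 + 5x^2 + 4x + 2), pattern 3+3; mod 61: f = (x + 38)(x + 60)(x^2 + 13x + 60)(x^2 + 17x + 55), pattern 2+2+1+1. No other pattern occurs in this range, so the set of observed cycle types is {5+1, 3+3, 2+2+1+1}. The candidates containing elements of all these cycle types are PSL(2,5) (6T12) of order 60, A_6 (6T15) of order 360; the others are excluded. The observed types are precisely the cycle types that occur in PSL(2,5) (6T12) (apart from the identity). Each of the other remaining candidates has further cycle types, and by the Chebotarev density theorem the matching factorization patterns would occur for a proportion of primes equal to their share of the group: A_6 (6T15) additionally contains elements of type 4+2, 3+1+1+1 (130 of its 360 elements, about 36% of primes). None of the 21 primes tested shows any such pattern (for each of these groups the chance of that is below 10^-4), which rules them out. Hence G = PSL(2,5) (6T12), of order 60.

PSL(2,5) (order 60)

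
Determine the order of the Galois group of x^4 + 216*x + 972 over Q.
The degree of the splitting field over Q equals the order of the Galois group, so first determine the group. The polynomial is an irreducible quartic over Q and its discriminant is 176319369216 = 419904^2, a perfect square, so the Galois group is contained in A_4. The resolvent cubic y^3 - 3888*y - 46656 is irreducible over Q. An irreducible resolvent with square discriminant gives A_4. The Galois group A_4 (4T4) has order 12, so the splitting field has degree 12 over Q.

12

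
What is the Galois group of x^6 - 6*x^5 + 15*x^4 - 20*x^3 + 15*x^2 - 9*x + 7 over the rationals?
(S_3 x S_3) : C_2 (order 72)

The polynomial f is an irreducible sextic over Q, so G = Gal(f/Q) is one of the 16 transitive subgroups 6T1, ..., 6T16 of S_6. The discriminant of f is -9059283, which is not a perfect square, so G is not contained in A_6. The transitive groups of degree 6 not contained in A_6 are: C_6 (6T1, order 6), S_3 (6T2, order 6), D_6 (6T3, order 12), C_3 x S_3 (6T5, order 18), A_4 x C_2 (6T6, order 24), S_4 (6T8, order 24), S_3 x S_3 (6T9, order 36), S_4 x C_2 (6T11, order 48), (S_3 x S_3) : C_2 (6T13, order 72), PGL(2,5) (6T14, order 120), S_6 (6T16, order 720). By Dedekind's theorem, for a prime p not dividing disc(f) the degrees of the irreducible factors of f mod p form the cycle type of an element of G. Factoring f modulo the 28 such primes p <= 127 (skipping 3, 17, 43, which divide the discriminant), each new pattern first appears at: mod 2: f = (x^6 + x^4 + x^2 + x + 1), pattern 6; mod 7: f = (x)(x^2 + 2x + 3)(x^3 + 6x^2 + 4), pattern 3+2+1; mod 11: f = (x^2 + 7x + 5)(x^4 + 9x^3 + 2x^2 + 9x + 8), pattern 4+2; mod 13: f = (x + 2)(x + 7)(x^2 + x + 4)(x^2 + 10x + 5), pattern 2+2+1+1; mod 61: f = (x + 39)(x + 50)(x + 56)(x + 58)(x^2 + 35x + 14), pattern 2+1+1+1+1; mod 97: f = (x + 47)(x + 84)(x + 86)(x^3 + 68x^2 + 18x + 73), pattern 3+1+1+1; mod 113: f = (x^2 + 47x + 24)(x^2 + 66x + 38)(x^2 + 107x + 15), pattern 2+2+2; mod 127: f = (x^3 + 36x^2 + 31x + 41)(x^3 + 85x^2 + 99x + 90), pattern 3+3. No other pattern occurs in this range, so the set of observed cycle types is {6, 3+2+1, 4+2, 2+2+1+1, 2+1+1+1+1, 3+1+1+1, 2+2+2, 3+3}. The candidates containing elements of all these cycle types are (S_3 x S_3) : C_2 (6T13) of order 72, S_6 (6T16) of order 720; the others are excluded. The observed types are precisely the cycle types that occur in (S_3 x S_3) : C_2 (6T13) (apart from the identity). Each of the other remaining candidates has further cycle types, and by the Chebotarev density theorem the matching factorization patterns would occur for a proportion of primes equal to their share of the group: S_6 (6T16) additionally contains elements of type 5+1, 4+1+1 (234 of its 720 elements, about 32% of primes). None of the 28 primes tested shows any such pattern (for each of these groups the chance of that is below 10^-4), which rules them out. Hence G = (S_3 x S_3) : C_2 (6T13), of order 72.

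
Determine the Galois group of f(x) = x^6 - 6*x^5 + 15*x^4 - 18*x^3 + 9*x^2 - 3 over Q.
S_3 x S_3 (order 36)

The polynomial f is an irreducible sextic over Q, so G = Gal(f/Q) is one of the 16 transitive subgroups 6T1, ..., 6T16 of S_6. The discriminant of f is 5038848, which is not a perfect square, so G is not contained in A_6. The transitive groups of degree 6 not contained in A_6 are: C_6 (6T1, order 6), S_3 (6T2, order 6), D_6 (6T3, order 12), C_3 x S_3 (6T5, order 18), A_4 x C_2 (6T6, order 24), S_4 (6T8, order 24), S_3 x S_3 (6T9, order 36), S_4 x C_2 (6T11, order 48), (S_3 x S_3) : C_2 (6T13, order 72), PGL(2,5) (6T14, order 120), S_6 (6T16, order 720). By Dedekind's theorem, for a prime p not dividing disc(f) the degrees of the irreducible factors of f mod p form the cycle type of an element of G. Factoring f modulo the 23 such primes p <= 97 (skipping 2, 3, which divide the discriminant), each new pattern first appears at: mod 5: f = (x^6 + 4x^5 + 2x^3 + 4x^2 + 2), pattern 6; mod 11: f = (x + 5)(x + 7)(x^2 + x + 7)(x^2 + 3x + 10), pattern 2+2+1+1; mod 13: f = (x + 6)(x + 7)(x + 10)(x^3 + 10x^2 + 3x + 9), pattern 3+1+1+1; mod 31: f = (x^2 + 15x + 11)(x^2 + 20x + 21)(x^2 + 21x + 2), pattern 2+2+2; mod 97: f = (x^3 + 94x^2 + 3x + 10)(x^3 + 94x^2 + 3x + 87), pattern 3+3. No other pattern occurs in this range, so the set of observed cycle types is {6, 2+2+1+1, 3+1+1+1, 2+2+2, 3+3}. The candidates containing elements of all these cycle types are S_3 x S_3 (6T9) of order 36, (S_3 x S_3) : C_2 (6T13) of order 72, S_6 (6T16) of order 720; the others are excluded. The observed types are precisely the cycle types that occur in S_3 x S_3 (6T9) (apart from the identity). Each of the other remaining candidates has further cycle types, and by the Chebotarev density theorem the matching factorization patterns would occur for a proportion of primes equal to their share of the group: (S_3 x S_3) : C_2 (6T13) additionally contains elements of type 4+2, 3+2+1, 2+1+1+1+1 (36 of its 72 elements, about 50% of primes); S_6 (6T16) additionally contains elements of type 5+1, 4+2, 4+1+1, 3+2+1, 2+1+1+1+1 (459 of its 720 elements, about 64% of primes). None of the 23 primes tested shows any such pattern (for each of these groups the chance of that is below 10^-4), which rules them out. Hence G = S_3 x S_3 (6T9), of order 36.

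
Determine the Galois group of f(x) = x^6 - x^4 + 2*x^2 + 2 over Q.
S_4 (order 24)

The polynomial f is an irreducible sextic over Q, so G = Gal(f/Q) is one of the 16 transitive subgroups 6T1, ..., 6T16 of S_6. The discriminant of f is -5120000, which is not a perfect square, so G is not contained in A_6. The transitive groups of degree 6 not contained in A_6 are: C_6 (6T1, order 6), S_3 (6T2, order 6), D_6 (6T3, order 12), C_3 x S_3 (6T5, order 18), A_4 x C_2 (6T6, order 24), S_4 (6T8, order 24), S_3 x S_3 (6T9, order 36), S_4 x C_2 (6T11, order 48), (S_3 x S_3) : C_2 (6T13, order 72), PGL(2,5) (6T14, order 120), S_6 (6T16, order 720). By Dedekind's theorem, for a prime p not dividing disc(f) the degrees of the irreducible factors of f mod p form the cycle type of an element of G. Factoring f modulo the 22 such primes p <= 89 (skipping 2, 5, which divide the discriminant), each new pattern first appears at: mod 3: f = (x^3 + x^2 + 2)(x^3 + 2x^2 + 1), pattern 3+3; mod 7: f = (x^2 + 2)(x^2 + x + 6)(x^2 + 6x + 6), pattern 2+2+2; mod 13: f = (x + 4)(x + 9)(x^4 + 2x^2 + 8), pattern 4+1+1; mod 43: f = (x + 12)(x + 31)(x^2 + 4)(x^2 + 10), pattern 2+2+1+1. No other pattern occurs in this range, so the set of observed cycle types is {3+3, 2+2+2, 4+1+1, 2+2+1+1}. The candidates containing elements of all these cycle types are S_4 (6T8) of order 24, S_4 x C_2 (6T11) of order 48, PGL(2,5) (6T14) of order 120, S_6 (6T16) of order 720; the others are excluded. The observed types are precisely the cycle types that occur in S_4 (6T8) (apart from the identity). Each of the other remaining candidates has further cycle types, and by the Chebotarev density theorem the matching factorization patterns would occur for a proportion of primes equal to their share of the group: S_4 x C_2 (6T11) additionally contains elements of type 6, 4+2, 2+1+1+1+1 (17 of its 48 elements, about 35% of primes); PGL(2,5) (6T14) additionally contains elements of type 6, 5+1 (44 of its 120 elements, about 37% of primes); S_6 (6T16) additionally contains elements of type 6, 5+1, 4+2, 3+2+1, 3+1+1+1, 2+1+1+1+1 (529 of its 720 elements, about 73% of primes). None of the 22 primes tested shows any such pattern (for each of these groups the chance of that is below 10^-4), which rules them out. Hence G = S_4 (6T8), of order 24.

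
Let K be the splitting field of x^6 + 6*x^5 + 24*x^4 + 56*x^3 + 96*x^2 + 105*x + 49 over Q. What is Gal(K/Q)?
The polynomial f is an irreducible sextic over Q, so G = Gal(f/Q) is one of the 16 transitive subgroups 6T1, ..., 6T16 of S_6. The discriminant of f is -68755887963, which is not a perfect square, so G is not contained in A_6. The transitive groups of degree 6 not contained in A_6 are: C_6 (6T1, order 6), S_3 (6T2, order 6), D_6 (6T3, order 12), C_3 x S_3 (6T5, order 18), A_4 x C_2 (6T6, order 24), S_4 (6T8, order 24), S_3 x S_3 (6T9, order 36), S_4 x C_2 (6T11, order 48), (S_3 x S_3) : C_2 (6T13, order 72), PGL(2,5) (6T14, order 120), S_6 (6T16, order 720). By Dedekind's theorem, for a prime p not dividing disc(f) the degrees of the irreducible factors of f mod p form the cycle type of an element of G. Factoring f modulo the 33 such primes p <= 151 (skipping 3, 7, 89, which divide the discriminant), each new pattern first appears at: mod 2: f = (x^6 + x + 1), pattern 6; mod 13: f = (x + 4)(x + 5)(x + 7)(x^3 + 3x^2 + 10x + 1), pattern 3+1+1+1; mod 17: f = (x^2 + 7x + 1)(x^2 + 8x + 6)(x^2 + 8x + 11), pattern 2+2+2; mod 19: f = (x^3 + 3x^2 + 4x + 6)(x^3 + 3x^2 + 11x + 5), pattern 3+3; mod 73: f = (x + 25)(x + 37)(x + 44)(x + 55)(x + 68)(x + 69), pattern 1+1+1+1+1+1. No other pattern occurs in this range, so the set of observed cycle types is {6, 3+1+1+1, 2+2+2, 3+3, 1+1+1+1+1+1}. The candidates containing elements of all these cycle types are C_3 x S_3 (6T5) of order 18, S_3 x S_3 (6T9) of order 36, (S_3 x S_3) : C_2 (6T13) of order 72, S_6 (6T16) of order 720; the others are excluded. The observed types are precisely the cycle types that occur in C_3 x S_3 (6T5). Each of the other remaining candidates has further cycle types, and by the Chebotarev density theorem the matching factorization patterns would occur for a proportion of primes equal to their share of the group: S_3 x S_3 (6T9) additionally contains elements of type 2+2+1+1 (9 of its 36 elements, about 25% of primes); (S_3 x S_3) : C_2 (6T13) additionally contains elements of type 4+2, 3+2+1, 2+2+1+1, 2+1+1+1+1 (45 of its 72 elements, about 62% of primes); S_6 (6T16) additionally contains elements of type 5+1, 4+2, 4+1+1, 3+2+1, 2+2+1+1, 2+1+1+1+1 (504 of its 720 elements, about 70% of primes). None of the 33 primes tested shows any such pattern (for each of these groups the chance of that is below 10^-4), which rules them out. Hence G = C_3 x S_3 (6T5), of order 18.

C_3 x S_3 (also written G18)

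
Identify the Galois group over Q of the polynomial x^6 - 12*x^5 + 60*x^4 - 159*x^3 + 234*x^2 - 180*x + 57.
C_6 (also written C6)

The polynomial f is an irreducible sextic over Q, so G = Gal(f/Q) is one of the 16 transitive subgroups 6T1, ..., 6T16 of S_6. The discriminant of f is -19683, which is not a perfect square, so G is not contained in A_6. The transitive groups of degree 6 not contained in A_6 are: C_6 (6T1, order 6), S_3 (6T2, order 6), D_6 (6T3, order 12), C_3 x S_3 (6T5, order 18), A_4 x C_2 (6T6, order 24), S_4 (6T8, order 24), S_3 x S_3 (6T9, order 36), S_4 x C_2 (6T11, order 48), (S_3 x S_3) : C_2 (6T13, order 72), PGL(2,5) (6T14, order 120), S_6 (6T16, order 720). By Dedekind's theorem, for a prime p not dividing disc(f) the degrees of the irreducible factors of f mod p form the cycle type of an element of G. Factoring f modulo the 37 such primes p <= 163 (skipping 3, which divides the discriminant), each new pattern first appears at: mod 2: f = (x^6 + x^3 + 1), pattern 6; mod 7: f = (x^3 + x^2 + 5x + 2)(x^3 + x^2 + 5x + 4), pattern 3+3; mod 17: f = (x^2 + 14)(x^2 + 6x + 2)(x^2 + 16x + 16), pattern 2+2+2; mod 19: f = (x)(x + 1)(x + 8)(x + 11)(x + 12)(x + 13), pattern 1+1+1+1+1+1. No other pattern occurs in this range, so the set of observed cycle types is {6, 3+3, 2+2+2, 1+1+1+1+1+1}. The candidates containing elements of all these cycle types are C_6 (6T1) of order 6, D_6 (6T3) of order 12, C_3 x S_3 (6T5) of order 18, A_4 x C_2 (6T6) of order 24, S_3 x S_3 (6T9) of order 36, S_4 x C_2 (6T11) of order 48, (S_3 x S_3) : C_2 (6T13) of order 72, PGL(2,5) (6T14) of order 120, S_6 (6T16) of order 720; the others are excluded. The observed types are precisely the cycle types that occur in C_6 (6T1). Each of the other remaining candidates has further cycle types, and by the Chebotarev density theorem the matching factorization patterns would occur for a proportion of primes equal to their share of the group: D_6 (6T3) additionally contains elements of type 2+2+1+1 (3 of its 12 elements, about 25% of primes); C_3 x S_3 (6T5) additionally contains elements of type 3+1+1+1 (4 of its 18 elements, about 22% of primes); A_4 x C_2 (6T6) additionally contains elements of type 2+2+1+1, 2+1+1+1+1 (6 of its 24 elements, about 25% of primes); S_3 x S_3 (6T9) additionally contains elements of type 3+1+1+1, 2+2+1+1 (13 of its 36 elements, about 36% of primes); S_4 x C_2 (6T11) additionally contains elements of type 4+2, 4+1+1, 2+2+1+1, 2+1+1+1+1 (24 of its 48 elements, about 50% of primes); (S_3 x S_3) : C_2 (6T13) additionally contains elements of type 4+2, 3+2+1, 3+1+1+1, 2+2+1+1, 2+1+1+1+1 (49 of its 72 elements, about 68% of primes); PGL(2,5) (6T14) additionally contains elements of type 5+1, 4+1+1, 2+2+1+1 (69 of its 120 elements, about 58% of primes); S_6 (6T16) additionally contains elements of type 5+1, 4+2, 4+1+1, 3+2+1, 3+1+1+1, 2+2+1+1, 2+1+1+1+1 (544 of its 720 elements, about 76% of primes). None of the 37 primes tested shows any such pattern (for each of these groups the chance of that is below 10^-4), which rules them out. Hence G = C_6 (6T1), of order 6.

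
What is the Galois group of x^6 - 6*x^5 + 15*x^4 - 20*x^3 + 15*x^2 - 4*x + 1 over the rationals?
The polynomial f is an irreducible sextic over Q, so G = Gal(f/Q) is one of the 16 transitive subgroups 6T1, ..., 6T16 of S_6. The discriminant of f is -1292992, which is not a perfect square, so G is not contained in A_6. The transitive groups of degree 6 not contained in A_6 are: C_6 (6T1, order 6), S_3 (6T2, order 6), D_6 (6T3, order 12), C_3 x S_3 (6T5, order 18), A_4 x C_2 (6T6, order 24), S_4 (6T8, order 24), S_3 x S_3 (6T9, order 36), S_4 x C_2 (6T11, order 48), (S_3 x S_3) : C_2 (6T13, order 72), PGL(2,5) (6T14, order 120), S_6 (6T16, order 720). By Dedekind's theorem, for a prime p not dividing disc(f) the degrees of the irreducible factors of f mod p form the cycle type of an element of G. Factoring f modulo the 3 such primes p <= 7 (skipping 2, which divides the discriminant), each new pattern first appears at: mod 3: f = (x^6 + x^3 + 2x + 1), pattern 6; mod 5: f = (x + 2)(x + 3)(x^4 + 4x^3 + 4x^2 + x + 1), pattern 4+1+1; mod 7: f = (x + 4)(x^2 + 2x + 2)(x^3 + 2x^2 + 1), pattern 3+2+1. No other pattern occurs in this range, so the set of observed cycle types is {6, 4+1+1, 3+2+1}. Among the candidates above, the only group containing elements of all these cycle types is S_6 (6T16); every other candidate lacks at least one of them. Hence G = S_6 (6T16), of order 720.

S_6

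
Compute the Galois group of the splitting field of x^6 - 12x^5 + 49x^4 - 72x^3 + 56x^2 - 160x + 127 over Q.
The polynomial f is an irreducible sextic over Q, so G = Gal(f/Q) is one of the 16 transitive subgroups 6T1, ..., 6T16 of S_6. The discriminant of f is 1859720085278784 = 43124472^2, a perfect square, so G is contained in A_6. The transitive groups of degree 6 contained in A_6 are: A_4 (6T4, order 12), S_4 (6T7, order 24), (C_3 x C_3) : C_4 (6T10, order 36), PSL(2,5) (6T12, order 60), A_6 (6T15, order 360). By Dedekind's theorem, for a prime p not dividing disc(f) the degrees of the irreducible factors of f mod p form the cycle type of an element of G. Factoring f modulo the 79 such primes p <= 431 (skipping 2, 3, 31, 139, which divide the discriminant), each new pattern first appears at: mod 5: f = (x^3 + x^2 + 3x + 1)(x^3 + 2x^2 + 4x + 2), pattern 3+3; mod 11: f = (x + 8)(x + 10)(x^2 + x + 7)(x^2 + 2x + 5), pattern 2+2+1+1; mod 13: f = (x^2 + 9x + 12)(x^4 + 5x^3 + 5x^2 + 5x + 3), pattern 4+2; mod 67: f = (x + 2)(x + 19)(x + 29)(x + 34)(x + 44)(x + 61), pattern 1+1+1+1+1+1. No other pattern occurs in this range, so the set of observed cycle types is {3+3, 2+2+1+1, 4+2, 1+1+1+1+1+1}. The candidates containing elements of all these cycle types are S_4 (6T7) of order 24, (C_3 x C_3) : C_4 (6T10) of order 36, A_6 (6T15) of order 360; the others are excluded. The observed types are precisely the cycle types that occur in S_4 (6T7). Each of the other remaining candidates has further cycle types, and by the Chebotarev density theorem the matching factorization patterns would occur for a proportion of primes equal to their share of the group: (C_3 x C_3) : C_4 (6T10) additionally contains elements of type 3+1+1+1 (4 of its 36 elements, about 11% of primes); A_6 (6T15) additionally contains elements of type 5+1, 3+1+1+1 (184 of its 360 elements, about 51% of primes). None of the 79 primes tested shows any such pattern (for each of these groups the chance of that is below 10^-4), which rules them out. Hence G = S_4 (6T7), of order 24.

6T7: S_4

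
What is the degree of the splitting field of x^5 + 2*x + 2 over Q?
The degree of the splitting field over Q equals the order of the Galois group, so first determine the group. The polynomial f is an irreducible quintic over Q, so G = Gal(f/Q) is a transitive subgroup of S_5: one of C_5 (5T1, order 5), D_5 (5T2, order 10), F_20 (5T3, order 20), A_5 (5T4, order 60) or S_5 (5T5, order 120). The discriminant of f is 58192, which is not a perfect square, so G is not contained in A_5. The transitive groups of degree 5 not contained in A_5 are: F_20 (5T3, order 20), S_5 (5T5, order 120). By Dedekind's theorem, for a prime p not dividing disc(f) the degrees of the irreducible factors of f mod p form the cycle type of an element of G. Factoring f modulo the 5 such primes p <= 13 (skipping 2, which divides the discriminant), each new pattern first appears at: mod 3: f = (x^5 + 2x + 2), pattern 5; mod 5: f = (x + 4)(x^4 + x^3 + x^2 + x + 3), pattern 4+1; mod 13: f = (x + 3)(x + 5)(x^3 + 5x^2 + 10x + 1), pattern 3+1+1. No other pattern occurs in this range, so the set of observed cycle types is {5, 4+1, 3+1+1}. Among the candidates above, the only group containing elements of all these cycle types is S_5 (5T5) — F_20 (5T3) lacks at least one of them. Hence G = S_5 (5T5), of order 120. The Galois group S_5 (5T5) has order 120, so the splitting field has degree 120 over Q.

120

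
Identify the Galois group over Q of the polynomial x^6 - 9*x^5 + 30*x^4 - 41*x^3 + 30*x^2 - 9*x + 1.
The polynomial f is an irreducible sextic over Q, so G = Gal(f/Q) is one of the 16 transitive subgroups 6T1, ..., 6T16 of S_6. The discriminant of f is -67744512, which is not a perfect square, so G is not contained in A_6. The transitive groups of degree 6 not contained in A_6 are: C_6 (6T1, order 6), S_3 (6T2, order 6), D_6 (6T3, order 12), C_3 x S_3 (6T5, order 18), A_4 x C_2 (6T6, order 24), S_4 (6T8, order 24), S_3 x S_3 (6T9, order 36), S_4 x C_2 (6T11, order 48), (S_3 x S_3) : C_2 (6T13, order 72), PGL(2,5) (6T14, order 120), S_6 (6T16, order 720). By Dedekind's theorem, for a prime p not dividing disc(f) the degrees of the irreducible factors of f mod p form the cycle type of an element of G. Factoring f modulo the 23 such primes p <= 101 (skipping 2, 3, 11, which divide the discriminant), each new pattern first appears at: mod 5: f = (x^2 + x + 1)(x^2 + 2x + 4)(x^2 + 3x + 4), pattern 2+2+2; mod 7: f = (x^3 + 2x + 6)(x^3 + 5x^2 + 6), pattern 3+3; mod 31: f = (x + 12)(x + 13)(x + 15)(x + 22)(x + 24)(x + 29), pattern 1+1+1+1+1+1. No other pattern occurs in this range, so the set of observed cycle types is {2+2+2, 3+3, 1+1+1+1+1+1}. The candidates containing elements of all these cycle types are C_6 (6T1) of order 6, S_3 (6T2) of order 6, D_6 (6T3) of order 12, C_3 x S_3 (6T5) of order 18, A_4 x C_2 (6T6) of order 24, S_4 (6T8) of order 24, S_3 x S_3 (6T9) of order 36, S_4 x C_2 (6T11) of order 48, (S_3 x S_3) : C_2 (6T13) of order 72, PGL(2,5) (6T14) of order 120, S_6 (6T16) of order 720; the others are excluded. The observed types are precisely the cycle types that occur in S_3 (6T2). Each of the other remaining candidates has further cycle types, and by the Chebotarev density theorem the matching factorization patterns would occur for a proportion of primes equal to their share of the group: C_6 (6T1) additionally contains elements of type 6 (2 of its 6 elements, about 33% of primes); D_6 (6T3) additionally contains elements of type 6, 2+2+1+1 (5 of its 12 elements, about 42% of primes); C_3 x S_3 (6T5) additionally contains elements of type 6, 3+1+1+1 (10 of its 18 elements, about 56% of primes); A_4 x C_2 (6T6) additionally contains elements of type 6, 2+2+1+1, 2+1+1+1+1 (14 of its 24 elements, about 58% of primes); S_4 (6T8) additionally contains elements of type 4+1+1, 2+2+1+1 (9 of its 24 elements, about 38% of primes); S_3 x S_3 (6T9) additionally contains elements of type 6, 3+1+1+1, 2+2+1+1 (25 of its 36 elements, about 69% of primes); S_4 x C_2 (6T11) additionally contains elements of type 6, 4+2, 4+1+1, 2+2+1+1, 2+1+1+1+1 (32 of its 48 elements, about 67% of primes); (S_3 x S_3) : C_2 (6T13) additionally contains elements of type 6, 4+2, 3+2+1, 3+1+1+1, 2+2+1+1, 2+1+1+1+1 (61 of its 72 elements, about 85% of primes); PGL(2,5) (6T14) additionally contains elements of type 6, 5+1, 4+1+1, 2+2+1+1 (89 of its 120 elements, about 74% of primes); S_6 (6T16) additionally contains elements of type 6, 5+1, 4+2, 4+1+1, 3+2+1, 3+1+1+1, 2+2+1+1, 2+1+1+1+1 (664 of its 720 elements, about 92% of primes). None of the 23 primes tested shows any such pattern (for each of these groups the chance of that is below 10^-4), which rules them out. Hence G = S_3 (6T2), of order 6.

S_3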